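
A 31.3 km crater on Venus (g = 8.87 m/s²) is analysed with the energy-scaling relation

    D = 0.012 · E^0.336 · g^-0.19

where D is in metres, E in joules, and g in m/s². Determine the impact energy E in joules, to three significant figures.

Rearranging: E = [D / (0.012 · g^-0.19)]^(1/0.336).
D = 31300 m.
g^-0.19 = 8.87^-0.19 = 0.6605
D / (0.012 × 0.6605) = 31300 / (7.926 × 10^-3) = 3.949 × 10^6
E = (3.949 × 10^6)^2.9762 = 4.290 × 10^19 J

E ≈ 4.29 × 10^19 J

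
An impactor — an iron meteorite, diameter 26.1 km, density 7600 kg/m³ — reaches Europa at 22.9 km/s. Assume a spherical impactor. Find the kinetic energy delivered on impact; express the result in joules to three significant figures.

E ≈ 1.86 × 10^25 J

d = 26100 m; v = 22900 m/s.
Mass m = (π/6) ρ d³ = (π/6) × 7600 × (26100)³ = 7.075 × 10^16 kg
E = ½ m v² = 0.5 × 7.075 × 10^16 × (22900)² = 1.855 × 10^25 J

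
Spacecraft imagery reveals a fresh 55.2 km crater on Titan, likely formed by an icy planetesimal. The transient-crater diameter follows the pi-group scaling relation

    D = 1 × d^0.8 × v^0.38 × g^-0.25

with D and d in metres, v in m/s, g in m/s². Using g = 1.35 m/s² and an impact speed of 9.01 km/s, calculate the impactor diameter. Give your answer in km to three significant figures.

Rearranging for d: d = [D / (1 · 9010^0.38 · 1.35^-0.25)]^(1/0.8).
D = 55200 m.
9010^0.38 = 31.83
1.35^-0.25 = 0.9277
Denominator = 1 × 31.83 × 0.9277 = 29.53
D / 29.53 = 55200 / 29.53 = 1869
d = 1869^(1/0.8) = 1869^1.25 = 12289 m

d ≈ 12.3 km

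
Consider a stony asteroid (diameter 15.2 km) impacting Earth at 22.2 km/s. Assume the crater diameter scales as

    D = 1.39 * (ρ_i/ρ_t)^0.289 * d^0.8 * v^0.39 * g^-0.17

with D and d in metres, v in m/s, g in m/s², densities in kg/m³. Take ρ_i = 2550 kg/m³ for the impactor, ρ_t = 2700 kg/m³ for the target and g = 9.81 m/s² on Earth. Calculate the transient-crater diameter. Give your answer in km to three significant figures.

In SI units: d = 15200 m, v = 22200 m/s.
(ρ_i/ρ_t)^0.289 = (2550/2700)^0.289 = 0.9836
d^0.8 = 15200^0.8 = 2216
v^0.39 = 22200^0.39 = 49.55
g^-0.17 = 9.81^-0.17 = 0.6783
D = 1.39 × 0.9836 × 2216 × 49.55 × 0.6783 = 1.018 × 10^5 m
   = 101.8 km

D ≈ 102 km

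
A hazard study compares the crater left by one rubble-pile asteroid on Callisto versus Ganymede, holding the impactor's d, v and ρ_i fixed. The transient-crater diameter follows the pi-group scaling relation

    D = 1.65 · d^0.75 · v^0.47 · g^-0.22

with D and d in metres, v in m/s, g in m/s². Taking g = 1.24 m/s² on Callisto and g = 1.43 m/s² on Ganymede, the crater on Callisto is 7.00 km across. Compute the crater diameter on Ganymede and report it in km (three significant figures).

D ≈ 6.78 km

All impactor-dependent factors cancel in the ratio, leaving D_Ganymede/D_Callisto = (g_Ganymede/g_Callisto)^-0.22.
(1.43/1.24)^-0.22 = 1.153^-0.22 = 0.9692
D_Ganymede = 0.9692 × 7.00 km = 6.78 km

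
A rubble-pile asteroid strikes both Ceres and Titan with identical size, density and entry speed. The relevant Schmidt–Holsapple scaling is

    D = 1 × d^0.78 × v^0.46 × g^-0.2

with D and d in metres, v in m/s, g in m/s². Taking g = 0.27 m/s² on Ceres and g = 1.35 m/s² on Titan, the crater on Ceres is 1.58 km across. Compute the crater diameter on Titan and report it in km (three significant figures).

D ≈ 1.15 km

All impactor-dependent factors cancel in the ratio, leaving D_Titan/D_Ceres = (g_Titan/g_Ceres)^-0.2.
(1.35/0.27)^-0.2 = 5.000^-0.2 = 0.7248
D_Titan = 0.7248 × 1.58 km = 1.15 km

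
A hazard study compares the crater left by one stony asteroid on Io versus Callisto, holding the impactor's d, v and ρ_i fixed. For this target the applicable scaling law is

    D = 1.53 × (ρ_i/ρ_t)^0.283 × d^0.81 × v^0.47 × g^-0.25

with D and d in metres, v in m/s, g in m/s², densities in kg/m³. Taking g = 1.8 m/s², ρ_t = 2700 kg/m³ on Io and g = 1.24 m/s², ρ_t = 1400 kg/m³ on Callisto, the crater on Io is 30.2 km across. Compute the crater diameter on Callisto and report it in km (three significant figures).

D ≈ 39.9 km

The impactor-only factors (d, v, ρ_i) cancel in the ratio, leaving D_Callisto/D_Io = (g_Callisto/g_Io)^-0.25 · (ρ_t,Io/ρ_t,Callisto)^0.283.
(1.24/1.8)^-0.25 = 0.6889^-0.25 = 1.098
(2700/1400)^0.283 = 1.929^0.283 = 1.204
Ratio = 1.098 × 1.204 = 1.322
D_Callisto = 1.322 × 30.2 km = 39.9 km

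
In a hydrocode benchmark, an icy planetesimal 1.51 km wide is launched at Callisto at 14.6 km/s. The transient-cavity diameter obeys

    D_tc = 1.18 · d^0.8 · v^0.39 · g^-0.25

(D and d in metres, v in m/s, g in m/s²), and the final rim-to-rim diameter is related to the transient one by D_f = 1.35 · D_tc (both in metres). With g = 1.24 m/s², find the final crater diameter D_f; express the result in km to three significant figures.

In SI: d = 1510 m, v = 14600 m/s.
d^0.8 = 1510^0.8 = 349.3
v^0.39 = 14600^0.39 = 42.08
g^-0.25 = 1.24^-0.25 = 0.9476
D_tc = 1.18 × 349.3 × 42.08 × 0.9476 = 16440 m
D_f = 1.35 × 16440 = 22194 m
     = 22.19 km

D_f ≈ 22.2 km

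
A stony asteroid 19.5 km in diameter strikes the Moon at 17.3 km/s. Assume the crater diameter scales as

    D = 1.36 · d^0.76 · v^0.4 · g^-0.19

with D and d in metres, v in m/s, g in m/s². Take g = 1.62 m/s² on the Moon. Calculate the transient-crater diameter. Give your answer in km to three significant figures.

In SI units: d = 19500 m, v = 17300 m/s.
d^0.76 = 19500^0.76 = 1821
v^0.4 = 17300^0.4 = 49.57
g^-0.19 = 1.62^-0.19 = 0.9124
D = 1.36 × 1821 × 49.57 × 0.9124 = 1.120 × 10^5 m
   = 112.0 km

D ≈ 112 km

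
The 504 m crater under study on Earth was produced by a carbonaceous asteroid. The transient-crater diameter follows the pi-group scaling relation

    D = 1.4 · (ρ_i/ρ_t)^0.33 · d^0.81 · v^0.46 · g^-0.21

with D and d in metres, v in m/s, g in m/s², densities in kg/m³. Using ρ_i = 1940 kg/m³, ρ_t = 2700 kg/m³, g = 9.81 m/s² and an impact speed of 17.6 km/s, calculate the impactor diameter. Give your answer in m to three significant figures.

d ≈ 11.5 m

Rearranging for d: d = [D / (1.4 · (1940/2700)^0.33 · 17600^0.46 · 9.81^-0.21)]^(1/0.81).
(1940/2700)^0.33 = 0.8967
17600^0.46 = 89.73
9.81^-0.21 = 0.6191
Denominator = 1.4 × 0.8967 × 89.73 × 0.6191 = 69.74
D / 69.74 = 504 / 69.74 = 7.227
d = 7.227^(1/0.81) = 7.227^1.2346 = 11.49 m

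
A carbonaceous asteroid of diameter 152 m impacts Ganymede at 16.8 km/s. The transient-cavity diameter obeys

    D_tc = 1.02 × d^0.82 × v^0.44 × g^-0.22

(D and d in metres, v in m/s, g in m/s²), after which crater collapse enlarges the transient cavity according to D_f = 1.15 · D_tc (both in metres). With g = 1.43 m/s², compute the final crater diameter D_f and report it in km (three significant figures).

D_f ≈ 4.82 km

v = 16800 m/s.
d^0.82 = 152^0.82 = 61.53
v^0.44 = 16800^0.44 = 72.30
g^-0.22 = 1.43^-0.22 = 0.9243
D_tc = 1.02 × 61.53 × 72.30 × 0.9243 = 4194 m
D_f = 1.15 × 4194 = 4823 m
     = 4.823 km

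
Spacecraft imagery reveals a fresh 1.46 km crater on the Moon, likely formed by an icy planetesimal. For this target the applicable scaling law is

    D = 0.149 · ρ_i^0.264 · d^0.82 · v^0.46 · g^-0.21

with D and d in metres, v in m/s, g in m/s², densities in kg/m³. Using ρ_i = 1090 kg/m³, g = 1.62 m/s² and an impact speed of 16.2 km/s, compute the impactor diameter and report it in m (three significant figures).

Rearranging for d: d = [D / (0.149 · 1090^0.264 · 16200^0.46 · 1.62^-0.21)]^(1/0.82).
D = 1460 m.
1090^0.264 = 6.337
16200^0.46 = 86.37
1.62^-0.21 = 0.9037
Denominator = 0.149 × 6.337 × 86.37 × 0.9037 = 73.70
D / 73.70 = 1460 / 73.70 = 19.81
d = 19.81^(1/0.82) = 19.81^1.2195 = 38.15 m

d ≈ 38.2 m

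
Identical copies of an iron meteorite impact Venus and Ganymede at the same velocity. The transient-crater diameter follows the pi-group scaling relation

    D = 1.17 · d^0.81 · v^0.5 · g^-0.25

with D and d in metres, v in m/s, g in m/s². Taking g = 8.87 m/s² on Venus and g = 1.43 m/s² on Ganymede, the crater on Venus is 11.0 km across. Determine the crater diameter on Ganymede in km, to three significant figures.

D ≈ 17.4 km

All impactor-dependent factors cancel in the ratio, leaving D_Ganymede/D_Venus = (g_Ganymede/g_Venus)^-0.25.
(1.43/8.87)^-0.25 = 0.1612^-0.25 = 1.578
D_Ganymede = 1.578 × 11.0 km = 17.4 km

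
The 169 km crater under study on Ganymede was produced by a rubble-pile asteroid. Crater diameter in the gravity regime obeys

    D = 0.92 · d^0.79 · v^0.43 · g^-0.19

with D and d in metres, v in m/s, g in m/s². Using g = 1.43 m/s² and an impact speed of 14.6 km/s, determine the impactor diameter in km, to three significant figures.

d ≈ 27.2 km

Rearranging for d: d = [D / (0.92 · 14600^0.43 · 1.43^-0.19)]^(1/0.79).
D = 169000 m.
14600^0.43 = 61.75
1.43^-0.19 = 0.9343
Denominator = 0.92 × 61.75 × 0.9343 = 53.08
D / 53.08 = 169000 / 53.08 = 3184
d = 3184^(1/0.79) = 3184^1.2658 = 27168 m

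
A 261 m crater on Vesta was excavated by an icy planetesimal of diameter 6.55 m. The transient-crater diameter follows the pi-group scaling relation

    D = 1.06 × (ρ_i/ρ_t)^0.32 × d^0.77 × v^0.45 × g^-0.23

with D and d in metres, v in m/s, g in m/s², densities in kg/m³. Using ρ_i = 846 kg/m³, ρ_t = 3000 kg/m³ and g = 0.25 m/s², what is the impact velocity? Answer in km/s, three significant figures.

v ≈ 10.0 km/s

Rearranging for v: v = [D / (1.06 · (846/3000)^0.32 · 6.55^0.77 · 0.25^-0.23)]^(1/0.45).
(846/3000)^0.32 = 0.6669
6.55^0.77 = 4.251
0.25^-0.23 = 1.376
Denominator = 1.06 × 0.6669 × 4.251 × 1.376 = 4.135
D / 4.135 = 261 / 4.135 = 63.12
v = 63.12^(1/0.45) = 63.12^2.2222 = 10008 m/s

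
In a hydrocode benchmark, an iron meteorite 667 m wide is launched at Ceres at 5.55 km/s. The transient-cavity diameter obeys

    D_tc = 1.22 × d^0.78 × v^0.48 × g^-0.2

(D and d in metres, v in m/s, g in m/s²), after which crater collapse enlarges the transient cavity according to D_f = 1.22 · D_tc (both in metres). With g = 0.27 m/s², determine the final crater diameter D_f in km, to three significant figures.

v = 5550 m/s.
d^0.78 = 667^0.78 = 159.5
v^0.48 = 5550^0.48 = 62.70
g^-0.2 = 0.27^-0.2 = 1.299
D_tc = 1.22 × 159.5 × 62.70 × 1.299 = 15850 m
D_f = 1.22 × 15850 = 19337 m
     = 19.34 km

D_f ≈ 19.3 km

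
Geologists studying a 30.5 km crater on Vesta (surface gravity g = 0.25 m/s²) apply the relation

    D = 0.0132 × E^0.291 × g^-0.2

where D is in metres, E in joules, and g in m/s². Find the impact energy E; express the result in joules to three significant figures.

E ≈ 2.85 × 10^21 J

Rearranging: E = [D / (0.0132 · g^-0.2)]^(1/0.291).
D = 30500 m.
g^-0.2 = 0.25^-0.2 = 1.320
D / (0.0132 × 1.320) = 30500 / (0.01742) = 1.751 × 10^6
E = (1.751 × 10^6)^3.4364 = 2.847 × 10^21 J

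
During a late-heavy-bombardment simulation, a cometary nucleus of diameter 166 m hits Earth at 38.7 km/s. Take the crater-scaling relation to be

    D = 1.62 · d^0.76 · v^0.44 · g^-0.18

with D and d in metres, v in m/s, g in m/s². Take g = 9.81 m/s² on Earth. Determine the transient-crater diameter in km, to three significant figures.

In SI units: v = 38700 m/s.
d^0.76 = 166^0.76 = 48.67
v^0.44 = 38700^0.44 = 104.4
g^-0.18 = 9.81^-0.18 = 0.6630
D = 1.62 × 48.67 × 104.4 × 0.6630 = 5457 m
   = 5.457 km

D ≈ 5.46 km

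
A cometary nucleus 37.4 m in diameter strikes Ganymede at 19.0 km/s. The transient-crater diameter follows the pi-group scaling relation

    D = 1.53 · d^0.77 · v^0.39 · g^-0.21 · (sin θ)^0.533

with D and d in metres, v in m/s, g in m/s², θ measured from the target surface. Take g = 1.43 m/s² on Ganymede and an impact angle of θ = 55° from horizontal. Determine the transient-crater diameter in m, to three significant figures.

D ≈ 968 m

In SI units: v = 19000 m/s.
d^0.77 = 37.4^0.77 = 16.26
v^0.39 = 19000^0.39 = 46.64
g^-0.21 = 1.43^-0.21 = 0.9276
(sin 55°)^0.533 = 0.8192^0.533 = 0.8992
D = 1.53 × 16.26 × 46.64 × 0.9276 × 0.8992 = 967.8 m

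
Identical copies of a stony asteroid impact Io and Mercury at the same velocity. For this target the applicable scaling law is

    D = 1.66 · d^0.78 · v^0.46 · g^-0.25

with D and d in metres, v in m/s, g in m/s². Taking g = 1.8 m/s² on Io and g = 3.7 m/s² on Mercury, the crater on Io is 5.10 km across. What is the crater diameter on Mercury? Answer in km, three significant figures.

D ≈ 4.26 km

All impactor-dependent factors cancel in the ratio, leaving D_Mercury/D_Io = (g_Mercury/g_Io)^-0.25.
(3.7/1.8)^-0.25 = 2.056^-0.25 = 0.8351
D_Mercury = 0.8351 × 5.10 km = 4.26 km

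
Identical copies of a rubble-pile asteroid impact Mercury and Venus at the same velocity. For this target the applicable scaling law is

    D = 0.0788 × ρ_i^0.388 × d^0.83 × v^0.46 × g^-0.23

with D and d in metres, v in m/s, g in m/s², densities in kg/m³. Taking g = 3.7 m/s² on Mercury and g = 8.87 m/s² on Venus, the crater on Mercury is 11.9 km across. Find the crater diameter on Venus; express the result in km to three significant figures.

All impactor-dependent factors cancel in the ratio, leaving D_Venus/D_Mercury = (g_Venus/g_Mercury)^-0.23.
(8.87/3.7)^-0.23 = 2.397^-0.23 = 0.8179
D_Venus = 0.8179 × 11.9 km = 9.73 km

D ≈ 9.73 km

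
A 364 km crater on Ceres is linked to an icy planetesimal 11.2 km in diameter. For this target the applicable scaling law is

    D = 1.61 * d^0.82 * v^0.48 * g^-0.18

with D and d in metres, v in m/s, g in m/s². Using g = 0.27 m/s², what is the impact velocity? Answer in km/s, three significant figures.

v ≈ 10.6 km/s

Rearranging for v: v = [D / (1.61 · 11200^0.82 · 0.27^-0.18)]^(1/0.48).
D = 364000 m.
11200^0.82 = 2091
0.27^-0.18 = 1.266
Denominator = 1.61 × 2091 × 1.266 = 4262
D / 4262 = 364000 / 4262 = 85.41
v = 85.41^(1/0.48) = 85.41^2.0833 = 10566 m/s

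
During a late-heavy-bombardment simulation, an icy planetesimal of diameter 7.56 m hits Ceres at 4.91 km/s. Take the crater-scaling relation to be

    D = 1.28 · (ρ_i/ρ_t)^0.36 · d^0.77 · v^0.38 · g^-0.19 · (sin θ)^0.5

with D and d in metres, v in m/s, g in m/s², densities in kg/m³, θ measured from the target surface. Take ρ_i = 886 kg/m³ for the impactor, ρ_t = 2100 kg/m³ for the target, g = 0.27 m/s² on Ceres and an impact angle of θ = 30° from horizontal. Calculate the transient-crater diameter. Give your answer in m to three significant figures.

D ≈ 102 m

In SI units: v = 4910 m/s.
(ρ_i/ρ_t)^0.36 = (886/2100)^0.36 = 0.7330
d^0.77 = 7.56^0.77 = 4.747
v^0.38 = 4910^0.38 = 25.27
g^-0.19 = 0.27^-0.19 = 1.282
(sin 30°)^0.5 = 0.5000^0.5 = 0.7071
D = 1.28 × 0.7330 × 4.747 × 25.27 × 1.282 × 0.7071 = 102.0 m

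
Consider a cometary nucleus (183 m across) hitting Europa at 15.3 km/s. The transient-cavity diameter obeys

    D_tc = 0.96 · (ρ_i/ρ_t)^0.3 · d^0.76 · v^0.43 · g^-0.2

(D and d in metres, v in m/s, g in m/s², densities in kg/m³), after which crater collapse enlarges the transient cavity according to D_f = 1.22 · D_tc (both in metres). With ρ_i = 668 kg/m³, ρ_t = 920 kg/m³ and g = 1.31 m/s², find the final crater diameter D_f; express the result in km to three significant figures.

D_f ≈ 3.33 km

v = 15300 m/s.
(ρ_i/ρ_t)^0.3 = (668/920)^0.3 = 0.9084
d^0.76 = 183^0.76 = 52.42
v^0.43 = 15300^0.43 = 63.01
g^-0.2 = 1.31^-0.2 = 0.9474
D_tc = 0.96 × 0.9084 × 52.42 × 63.01 × 0.9474 = 2729 m
D_f = 1.22 × 2729 = 3329 m
     = 3.329 km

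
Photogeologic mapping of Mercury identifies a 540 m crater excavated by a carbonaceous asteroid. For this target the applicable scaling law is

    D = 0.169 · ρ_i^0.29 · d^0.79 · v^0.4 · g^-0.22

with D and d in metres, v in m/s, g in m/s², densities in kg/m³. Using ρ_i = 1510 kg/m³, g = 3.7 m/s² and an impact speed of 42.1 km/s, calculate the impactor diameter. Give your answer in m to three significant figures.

d ≈ 12.2 m

Rearranging for d: d = [D / (0.169 · 1510^0.29 · 42100^0.4 · 3.7^-0.22)]^(1/0.79).
1510^0.29 = 8.354
42100^0.4 = 70.75
3.7^-0.22 = 0.7499
Denominator = 0.169 × 8.354 × 70.75 × 0.7499 = 74.91
D / 74.91 = 540 / 74.91 = 7.209
d = 7.209^(1/0.79) = 7.209^1.2658 = 12.19 m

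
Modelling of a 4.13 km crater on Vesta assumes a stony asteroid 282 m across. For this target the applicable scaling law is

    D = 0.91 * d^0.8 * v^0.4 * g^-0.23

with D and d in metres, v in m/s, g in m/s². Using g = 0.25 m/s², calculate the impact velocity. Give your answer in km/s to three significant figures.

v ≈ 7.86 km/s

Rearranging for v: v = [D / (0.91 · 282^0.8 · 0.25^-0.23)]^(1/0.4).
D = 4130 m.
282^0.8 = 91.24
0.25^-0.23 = 1.376
Denominator = 0.91 × 91.24 × 1.376 = 114.2
D / 114.2 = 4130 / 114.2 = 36.16
v = 36.16^(1/0.4) = 36.16^2.5 = 7863 m/s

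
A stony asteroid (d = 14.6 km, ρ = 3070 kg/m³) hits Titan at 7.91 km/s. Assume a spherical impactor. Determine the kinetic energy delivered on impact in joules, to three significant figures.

d = 14600 m; v = 7910 m/s.
Mass m = (π/6) ρ d³ = (π/6) × 3070 × (14600)³ = 5.003 × 10^15 kg
E = ½ m v² = 0.5 × 5.003 × 10^15 × (7910)² = 1.565 × 10^23 J

E ≈ 1.57 × 10^23 J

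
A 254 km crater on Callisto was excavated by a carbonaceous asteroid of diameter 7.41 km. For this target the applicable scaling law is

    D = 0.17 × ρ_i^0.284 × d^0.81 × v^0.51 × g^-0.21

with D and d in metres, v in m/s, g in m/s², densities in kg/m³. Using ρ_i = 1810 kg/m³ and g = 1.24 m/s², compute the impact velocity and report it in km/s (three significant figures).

v ≈ 15.3 km/s

Rearranging for v: v = [D / (0.17 · 1810^0.284 · 7410^0.81 · 1.24^-0.21)]^(1/0.51).
D = 254000 m.
1810^0.284 = 8.417
7410^0.81 = 1363
1.24^-0.21 = 0.9558
Denominator = 0.17 × 8.417 × 1363 × 0.9558 = 1864
D / 1864 = 254000 / 1864 = 136.3
v = 136.3^(1/0.51) = 136.3^1.9608 = 15322 m/s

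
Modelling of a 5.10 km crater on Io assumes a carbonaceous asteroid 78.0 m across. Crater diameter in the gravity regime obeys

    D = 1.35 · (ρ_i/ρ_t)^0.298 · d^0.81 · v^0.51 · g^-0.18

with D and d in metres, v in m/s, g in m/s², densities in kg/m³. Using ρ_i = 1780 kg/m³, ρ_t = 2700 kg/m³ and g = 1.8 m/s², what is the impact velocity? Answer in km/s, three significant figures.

v ≈ 16.0 km/s

Rearranging for v: v = [D / (1.35 · (1780/2700)^0.298 · 78^0.81 · 1.8^-0.18)]^(1/0.51).
D = 5100 m.
(1780/2700)^0.298 = 0.8832
78^0.81 = 34.09
1.8^-0.18 = 0.8996
Denominator = 1.35 × 0.8832 × 34.09 × 0.8996 = 36.57
D / 36.57 = 5100 / 36.57 = 139.5
v = 139.5^(1/0.51) = 139.5^1.9608 = 16035 m/s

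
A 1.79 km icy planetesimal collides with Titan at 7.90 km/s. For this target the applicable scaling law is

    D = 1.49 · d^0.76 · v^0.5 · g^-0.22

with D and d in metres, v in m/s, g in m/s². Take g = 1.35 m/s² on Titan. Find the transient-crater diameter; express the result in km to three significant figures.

In SI units: d = 1790 m, v = 7900 m/s.
d^0.76 = 1790^0.76 = 296.6
v^0.5 = 7900^0.5 = 88.88
g^-0.22 = 1.35^-0.22 = 0.9361
D = 1.49 × 296.6 × 88.88 × 0.9361 = 36769 m
   = 36.77 km

D ≈ 36.8 km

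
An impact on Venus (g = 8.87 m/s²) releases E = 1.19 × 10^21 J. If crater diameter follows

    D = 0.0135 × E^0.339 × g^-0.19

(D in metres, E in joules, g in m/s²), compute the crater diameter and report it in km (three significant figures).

D ≈ 124 km

E^0.339 = (1.19 × 10^21)^0.339 = 1.395 × 10^7
g^-0.19 = 8.87^-0.19 = 0.6605
D = 0.0135 × 1.395 × 10^7 × 0.6605 = 1.244 × 10^5 m
   = 124.4 km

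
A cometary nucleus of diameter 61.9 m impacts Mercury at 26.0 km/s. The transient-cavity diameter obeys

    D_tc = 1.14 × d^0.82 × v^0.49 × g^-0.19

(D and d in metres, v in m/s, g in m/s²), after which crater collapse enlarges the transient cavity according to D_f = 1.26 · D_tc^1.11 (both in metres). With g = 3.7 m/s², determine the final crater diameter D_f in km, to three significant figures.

v = 26000 m/s.
d^0.82 = 61.9^0.82 = 29.46
v^0.49 = 26000^0.49 = 145.7
g^-0.19 = 3.7^-0.19 = 0.7799
D_tc = 1.14 × 29.46 × 145.7 × 0.7799 = 3816 m
D_f = 1.26 × (3816)^1.11 = 11911 m
     = 11.91 km

D_f ≈ 11.9 km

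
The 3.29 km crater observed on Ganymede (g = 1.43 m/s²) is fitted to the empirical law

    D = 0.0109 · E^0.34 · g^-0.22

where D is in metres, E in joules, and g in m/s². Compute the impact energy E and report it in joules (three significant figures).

Rearranging: E = [D / (0.0109 · g^-0.22)]^(1/0.34).
D = 3290 m.
g^-0.22 = 1.43^-0.22 = 0.9243
D / (0.0109 × 0.9243) = 3290 / (0.01007) = 3.267 × 10^5
E = (3.267 × 10^5)^2.9412 = 1.653 × 10^16 J

E ≈ 1.65 × 10^16 J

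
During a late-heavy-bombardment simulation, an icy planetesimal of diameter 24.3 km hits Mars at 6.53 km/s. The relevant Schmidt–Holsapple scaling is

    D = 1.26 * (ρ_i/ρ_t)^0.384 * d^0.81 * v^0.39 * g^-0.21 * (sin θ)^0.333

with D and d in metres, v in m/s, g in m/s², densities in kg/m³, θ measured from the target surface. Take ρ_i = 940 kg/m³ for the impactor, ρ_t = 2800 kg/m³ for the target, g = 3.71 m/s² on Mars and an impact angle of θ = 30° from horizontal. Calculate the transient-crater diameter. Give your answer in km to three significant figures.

In SI units: d = 24300 m, v = 6530 m/s.
(ρ_i/ρ_t)^0.384 = (940/2800)^0.384 = 0.6576
d^0.81 = 24300^0.81 = 3567
v^0.39 = 6530^0.39 = 30.75
g^-0.21 = 3.71^-0.21 = 0.7593
(sin 30°)^0.333 = 0.5000^0.333 = 0.7939
D = 1.26 × 0.6576 × 3567 × 30.75 × 0.7593 × 0.7939 = 54785 m
   = 54.78 km

D ≈ 54.8 km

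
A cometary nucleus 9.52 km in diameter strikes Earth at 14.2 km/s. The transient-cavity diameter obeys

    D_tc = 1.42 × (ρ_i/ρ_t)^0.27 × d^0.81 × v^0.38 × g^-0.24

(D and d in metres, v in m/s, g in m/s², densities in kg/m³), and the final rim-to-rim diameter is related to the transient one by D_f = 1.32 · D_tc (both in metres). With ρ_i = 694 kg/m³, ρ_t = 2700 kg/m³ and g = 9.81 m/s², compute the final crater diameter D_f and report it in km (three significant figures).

D_f ≈ 47.4 km

In SI: d = 9520 m, v = 14200 m/s.
(ρ_i/ρ_t)^0.27 = (694/2700)^0.27 = 0.6929
d^0.81 = 9520^0.81 = 1670
v^0.38 = 14200^0.38 = 37.83
g^-0.24 = 9.81^-0.24 = 0.5781
D_tc = 1.42 × 0.6929 × 1670 × 37.83 × 0.5781 = 35930 m
D_f = 1.32 × 35930 = 47428 m
     = 47.43 km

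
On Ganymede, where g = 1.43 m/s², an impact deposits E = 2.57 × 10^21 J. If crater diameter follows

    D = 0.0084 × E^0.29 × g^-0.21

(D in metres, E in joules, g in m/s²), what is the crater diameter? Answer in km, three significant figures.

D ≈ 12.6 km

E^0.29 = (2.57 × 10^21)^0.29 = 1.618 × 10^6
g^-0.21 = 1.43^-0.21 = 0.9276
D = 0.0084 × 1.618 × 10^6 × 0.9276 = 12607 m
   = 12.61 km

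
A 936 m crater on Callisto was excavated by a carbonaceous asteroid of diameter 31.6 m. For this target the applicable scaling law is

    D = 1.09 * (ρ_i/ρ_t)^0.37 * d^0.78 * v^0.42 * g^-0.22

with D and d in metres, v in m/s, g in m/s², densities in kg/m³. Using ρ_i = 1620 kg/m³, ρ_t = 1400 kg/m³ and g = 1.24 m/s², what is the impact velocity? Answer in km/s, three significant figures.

v ≈ 15.6 km/s

Rearranging for v: v = [D / (1.09 · (1620/1400)^0.37 · 31.6^0.78 · 1.24^-0.22)]^(1/0.42).
(1620/1400)^0.37 = 1.055
31.6^0.78 = 14.78
1.24^-0.22 = 0.9538
Denominator = 1.09 × 1.055 × 14.78 × 0.9538 = 16.21
D / 16.21 = 936 / 16.21 = 57.74
v = 57.74^(1/0.42) = 57.74^2.381 = 15634 m/s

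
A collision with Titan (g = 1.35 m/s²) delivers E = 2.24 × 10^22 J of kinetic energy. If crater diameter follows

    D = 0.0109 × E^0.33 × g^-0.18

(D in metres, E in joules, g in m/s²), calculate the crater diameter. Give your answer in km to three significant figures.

E^0.33 = (2.24 × 10^22)^0.33 = 2.375 × 10^7
g^-0.18 = 1.35^-0.18 = 0.9474
D = 0.0109 × 2.375 × 10^7 × 0.9474 = 2.453 × 10^5 m
   = 245.3 km

D ≈ 245 km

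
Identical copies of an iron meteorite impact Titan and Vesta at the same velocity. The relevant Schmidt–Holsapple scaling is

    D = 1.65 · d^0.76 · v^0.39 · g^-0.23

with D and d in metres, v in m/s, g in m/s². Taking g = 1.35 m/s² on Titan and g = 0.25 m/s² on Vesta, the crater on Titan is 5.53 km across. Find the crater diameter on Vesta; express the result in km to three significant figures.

All impactor-dependent factors cancel in the ratio, leaving D_Vesta/D_Titan = (g_Vesta/g_Titan)^-0.23.
(0.25/1.35)^-0.23 = 0.1852^-0.23 = 1.474
D_Vesta = 1.474 × 5.53 km = 8.15 km

D ≈ 8.15 km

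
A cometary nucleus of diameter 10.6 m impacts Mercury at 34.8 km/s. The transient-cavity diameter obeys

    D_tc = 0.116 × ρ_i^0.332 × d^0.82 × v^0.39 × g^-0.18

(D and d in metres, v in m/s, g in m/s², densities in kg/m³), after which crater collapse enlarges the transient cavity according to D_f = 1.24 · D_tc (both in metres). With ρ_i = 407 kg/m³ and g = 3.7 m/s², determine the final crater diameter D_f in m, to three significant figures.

v = 34800 m/s.
ρ_i^0.332 = 407^0.332 = 7.352
d^0.82 = 10.6^0.82 = 6.930
v^0.39 = 34800^0.39 = 59.05
g^-0.18 = 3.7^-0.18 = 0.7902
D_tc = 0.116 × 7.352 × 6.930 × 59.05 × 0.7902 = 275.8 m
D_f = 1.24 × 275.8 = 342.0 m

D_f ≈ 342 m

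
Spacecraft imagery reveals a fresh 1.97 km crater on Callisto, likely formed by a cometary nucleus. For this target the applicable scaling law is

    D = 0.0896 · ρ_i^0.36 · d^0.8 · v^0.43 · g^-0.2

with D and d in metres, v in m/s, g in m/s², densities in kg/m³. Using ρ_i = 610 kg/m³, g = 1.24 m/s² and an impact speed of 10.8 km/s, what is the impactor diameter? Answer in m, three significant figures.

d ≈ 107 m

Rearranging for d: d = [D / (0.0896 · 610^0.36 · 10800^0.43 · 1.24^-0.2)]^(1/0.8).
D = 1970 m.
610^0.36 = 10.06
10800^0.43 = 54.25
1.24^-0.2 = 0.9579
Denominator = 0.0896 × 10.06 × 54.25 × 0.9579 = 46.84
D / 46.84 = 1970 / 46.84 = 42.06
d = 42.06^(1/0.8) = 42.06^1.25 = 107.1 m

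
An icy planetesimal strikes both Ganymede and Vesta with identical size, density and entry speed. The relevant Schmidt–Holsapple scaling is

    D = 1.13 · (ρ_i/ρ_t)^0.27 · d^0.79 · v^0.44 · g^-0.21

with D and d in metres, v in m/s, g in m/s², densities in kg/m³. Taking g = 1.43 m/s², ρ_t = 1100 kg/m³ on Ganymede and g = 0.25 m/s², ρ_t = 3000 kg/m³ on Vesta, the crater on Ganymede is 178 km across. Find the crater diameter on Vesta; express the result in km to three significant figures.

The impactor-only factors (d, v, ρ_i) cancel in the ratio, leaving D_Vesta/D_Ganymede = (g_Vesta/g_Ganymede)^-0.21 · (ρ_t,Ganymede/ρ_t,Vesta)^0.27.
(0.25/1.43)^-0.21 = 0.1748^-0.21 = 1.442
(1100/3000)^0.27 = 0.3667^0.27 = 0.7627
Ratio = 1.442 × 0.7627 = 1.100
D_Vesta = 1.100 × 178 km = 196 km

D ≈ 196 km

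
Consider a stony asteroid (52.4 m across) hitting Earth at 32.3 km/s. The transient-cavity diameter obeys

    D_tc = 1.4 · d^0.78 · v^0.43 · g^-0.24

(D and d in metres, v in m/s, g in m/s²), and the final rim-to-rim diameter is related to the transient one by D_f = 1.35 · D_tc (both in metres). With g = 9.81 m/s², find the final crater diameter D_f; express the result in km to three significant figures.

D_f ≈ 2.08 km

v = 32300 m/s.
d^0.78 = 52.4^0.78 = 21.93
v^0.43 = 32300^0.43 = 86.89
g^-0.24 = 9.81^-0.24 = 0.5781
D_tc = 1.4 × 21.93 × 86.89 × 0.5781 = 1542 m
D_f = 1.35 × 1542 = 2082 m
     = 2.082 km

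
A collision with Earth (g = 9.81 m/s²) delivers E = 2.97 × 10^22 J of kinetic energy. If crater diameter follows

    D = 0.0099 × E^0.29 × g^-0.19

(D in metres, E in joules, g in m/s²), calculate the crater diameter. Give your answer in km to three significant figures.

E^0.29 = (2.97 × 10^22)^0.29 = 3.289 × 10^6
g^-0.19 = 9.81^-0.19 = 0.6480
D = 0.0099 × 3.289 × 10^6 × 0.6480 = 21100 m
   = 21.10 km

D ≈ 21.1 km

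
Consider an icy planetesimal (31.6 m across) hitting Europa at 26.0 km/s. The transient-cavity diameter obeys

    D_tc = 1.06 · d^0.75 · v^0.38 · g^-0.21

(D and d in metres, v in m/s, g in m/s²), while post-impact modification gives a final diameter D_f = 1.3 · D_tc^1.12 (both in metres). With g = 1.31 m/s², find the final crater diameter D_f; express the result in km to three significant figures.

v = 26000 m/s.
d^0.75 = 31.6^0.75 = 13.33
v^0.38 = 26000^0.38 = 47.61
g^-0.21 = 1.31^-0.21 = 0.9449
D_tc = 1.06 × 13.33 × 47.61 × 0.9449 = 635.7 m
D_f = 1.3 × (635.7)^1.12 = 1793 m
     = 1.793 km

D_f ≈ 1.79 km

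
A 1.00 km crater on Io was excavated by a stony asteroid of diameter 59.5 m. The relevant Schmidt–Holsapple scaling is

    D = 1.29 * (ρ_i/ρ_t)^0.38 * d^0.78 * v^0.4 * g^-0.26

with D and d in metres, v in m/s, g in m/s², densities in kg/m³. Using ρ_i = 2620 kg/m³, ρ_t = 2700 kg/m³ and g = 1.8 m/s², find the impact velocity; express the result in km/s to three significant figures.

v ≈ 8.74 km/s

Rearranging for v: v = [D / (1.29 · (2620/2700)^0.38 · 59.5^0.78 · 1.8^-0.26)]^(1/0.4).
D = 1000 m.
(2620/2700)^0.38 = 0.9886
59.5^0.78 = 24.22
1.8^-0.26 = 0.8583
Denominator = 1.29 × 0.9886 × 24.22 × 0.8583 = 26.51
D / 26.51 = 1000 / 26.51 = 37.72
v = 37.72^(1/0.4) = 37.72^2.5 = 8738 m/s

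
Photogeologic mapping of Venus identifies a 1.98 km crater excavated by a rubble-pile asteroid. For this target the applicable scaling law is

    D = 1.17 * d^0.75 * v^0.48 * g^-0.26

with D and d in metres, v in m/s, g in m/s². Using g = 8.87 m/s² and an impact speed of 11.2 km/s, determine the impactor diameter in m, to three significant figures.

d ≈ 110 m

Rearranging for d: d = [D / (1.17 · 11200^0.48 · 8.87^-0.26)]^(1/0.75).
D = 1980 m.
11200^0.48 = 87.83
8.87^-0.26 = 0.5669
Denominator = 1.17 × 87.83 × 0.5669 = 58.26
D / 58.26 = 1980 / 58.26 = 33.99
d = 33.99^(1/0.75) = 33.99^1.3333 = 110.1 m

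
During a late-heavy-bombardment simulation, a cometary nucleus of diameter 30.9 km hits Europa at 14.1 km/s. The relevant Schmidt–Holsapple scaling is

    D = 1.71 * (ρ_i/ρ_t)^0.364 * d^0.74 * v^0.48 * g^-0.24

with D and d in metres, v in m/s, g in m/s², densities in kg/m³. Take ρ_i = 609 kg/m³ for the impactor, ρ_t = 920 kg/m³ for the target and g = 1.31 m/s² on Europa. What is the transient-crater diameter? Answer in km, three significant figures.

In SI units: d = 30900 m, v = 14100 m/s.
(ρ_i/ρ_t)^0.364 = (609/920)^0.364 = 0.8606
d^0.74 = 30900^0.74 = 2102
v^0.48 = 14100^0.48 = 98.09
g^-0.24 = 1.31^-0.24 = 0.9372
D = 1.71 × 0.8606 × 2102 × 98.09 × 0.9372 = 2.844 × 10^5 m
   = 284.4 km

D ≈ 284 km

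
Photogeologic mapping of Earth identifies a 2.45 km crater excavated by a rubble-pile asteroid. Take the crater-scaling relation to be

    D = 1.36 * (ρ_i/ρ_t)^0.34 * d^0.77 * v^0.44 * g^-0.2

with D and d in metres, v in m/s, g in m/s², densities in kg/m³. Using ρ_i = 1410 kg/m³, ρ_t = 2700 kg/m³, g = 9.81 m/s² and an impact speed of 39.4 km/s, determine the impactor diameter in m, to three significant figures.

Rearranging for d: d = [D / (1.36 · (1410/2700)^0.34 · 39400^0.44 · 9.81^-0.2)]^(1/0.77).
D = 2450 m.
(1410/2700)^0.34 = 0.8018
39400^0.44 = 105.2
9.81^-0.2 = 0.6334
Denominator = 1.36 × 0.8018 × 105.2 × 0.6334 = 72.66
D / 72.66 = 2450 / 72.66 = 33.72
d = 33.72^(1/0.77) = 33.72^1.2987 = 96.44 m

d ≈ 96.4 m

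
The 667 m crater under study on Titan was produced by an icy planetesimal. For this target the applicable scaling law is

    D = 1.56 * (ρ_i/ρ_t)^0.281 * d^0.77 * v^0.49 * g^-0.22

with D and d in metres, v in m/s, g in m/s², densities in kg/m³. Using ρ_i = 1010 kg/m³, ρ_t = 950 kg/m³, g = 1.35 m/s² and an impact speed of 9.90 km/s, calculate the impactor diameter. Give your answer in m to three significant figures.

d ≈ 7.98 m

Rearranging for d: d = [D / (1.56 · (1010/950)^0.281 · 9900^0.49 · 1.35^-0.22)]^(1/0.77).
(1010/950)^0.281 = 1.017
9900^0.49 = 90.75
1.35^-0.22 = 0.9361
Denominator = 1.56 × 1.017 × 90.75 × 0.9361 = 134.8
D / 134.8 = 667 / 134.8 = 4.948
d = 4.948^(1/0.77) = 4.948^1.2987 = 7.977 m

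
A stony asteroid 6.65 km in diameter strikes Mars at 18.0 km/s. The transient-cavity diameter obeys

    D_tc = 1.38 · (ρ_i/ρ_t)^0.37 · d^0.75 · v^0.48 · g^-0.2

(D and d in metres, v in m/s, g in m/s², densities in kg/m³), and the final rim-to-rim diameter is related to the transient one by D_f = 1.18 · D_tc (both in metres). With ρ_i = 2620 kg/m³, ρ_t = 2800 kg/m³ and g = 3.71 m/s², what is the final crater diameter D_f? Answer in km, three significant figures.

D_f ≈ 99.3 km

In SI: d = 6650 m, v = 18000 m/s.
(ρ_i/ρ_t)^0.37 = (2620/2800)^0.37 = 0.9757
d^0.75 = 6650^0.75 = 736.4
v^0.48 = 18000^0.48 = 110.3
g^-0.2 = 3.71^-0.2 = 0.7694
D_tc = 1.38 × 0.9757 × 736.4 × 110.3 × 0.7694 = 84150 m
D_f = 1.18 × 84150 = 99297 m
     = 99.30 km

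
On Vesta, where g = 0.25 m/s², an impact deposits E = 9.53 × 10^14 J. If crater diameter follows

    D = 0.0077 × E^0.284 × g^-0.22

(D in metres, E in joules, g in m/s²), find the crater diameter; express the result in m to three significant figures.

D ≈ 188 m

E^0.284 = (9.53 × 10^14)^0.284 = 1.795 × 10^4
g^-0.22 = 0.25^-0.22 = 1.357
D = 0.0077 × 1.795 × 10^4 × 1.357 = 187.6 m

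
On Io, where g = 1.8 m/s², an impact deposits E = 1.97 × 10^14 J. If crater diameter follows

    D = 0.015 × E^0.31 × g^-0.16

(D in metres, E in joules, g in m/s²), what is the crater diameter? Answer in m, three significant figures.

E^0.31 = (1.97 × 10^14)^0.31 = 2.700 × 10^4
g^-0.16 = 1.8^-0.16 = 0.9102
D = 0.015 × 2.700 × 10^4 × 0.9102 = 368.6 m

D ≈ 369 m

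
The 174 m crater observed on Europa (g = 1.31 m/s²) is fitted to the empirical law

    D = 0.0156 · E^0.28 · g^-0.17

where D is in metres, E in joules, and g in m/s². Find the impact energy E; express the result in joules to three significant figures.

Rearranging: E = [D / (0.0156 · g^-0.17)]^(1/0.28).
g^-0.17 = 1.31^-0.17 = 0.9551
D / (0.0156 × 0.9551) = 174 / (0.01490) = 1.168 × 10^4
E = (1.168 × 10^4)^3.5714 = 3.361 × 10^14 J

E ≈ 3.36 × 10^14 J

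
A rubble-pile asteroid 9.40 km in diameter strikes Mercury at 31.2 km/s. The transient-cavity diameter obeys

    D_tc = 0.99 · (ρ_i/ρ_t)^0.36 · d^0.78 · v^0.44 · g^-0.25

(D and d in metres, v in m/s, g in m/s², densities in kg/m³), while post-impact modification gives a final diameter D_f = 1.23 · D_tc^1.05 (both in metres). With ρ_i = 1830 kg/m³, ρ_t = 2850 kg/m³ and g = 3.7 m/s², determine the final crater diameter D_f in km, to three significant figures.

In SI: d = 9400 m, v = 31200 m/s.
(ρ_i/ρ_t)^0.36 = (1830/2850)^0.36 = 0.8526
d^0.78 = 9400^0.78 = 1256
v^0.44 = 31200^0.44 = 94.94
g^-0.25 = 3.7^-0.25 = 0.7210
D_tc = 0.99 × 0.8526 × 1256 × 94.94 × 0.7210 = 72570 m
D_f = 1.23 × (72570)^1.05 = 1.562 × 10^5 m
     = 156.2 km

D_f ≈ 156 km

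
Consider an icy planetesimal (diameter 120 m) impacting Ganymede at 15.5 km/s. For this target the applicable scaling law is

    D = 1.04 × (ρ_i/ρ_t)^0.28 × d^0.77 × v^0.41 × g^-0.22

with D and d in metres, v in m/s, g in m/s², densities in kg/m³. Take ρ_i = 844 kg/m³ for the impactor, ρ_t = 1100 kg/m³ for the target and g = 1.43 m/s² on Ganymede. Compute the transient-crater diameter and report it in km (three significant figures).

D ≈ 1.86 km

In SI units: v = 15500 m/s.
(ρ_i/ρ_t)^0.28 = (844/1100)^0.28 = 0.9285
d^0.77 = 120^0.77 = 39.90
v^0.41 = 15500^0.41 = 52.24
g^-0.22 = 1.43^-0.22 = 0.9243
D = 1.04 × 0.9285 × 39.90 × 52.24 × 0.9243 = 1860 m
   = 1.860 km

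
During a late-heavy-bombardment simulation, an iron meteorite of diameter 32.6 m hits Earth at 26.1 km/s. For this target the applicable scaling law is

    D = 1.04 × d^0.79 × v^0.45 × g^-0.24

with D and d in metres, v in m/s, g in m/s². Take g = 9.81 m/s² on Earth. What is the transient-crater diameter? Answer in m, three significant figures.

D ≈ 916 m

In SI units: v = 26100 m/s.
d^0.79 = 32.6^0.79 = 15.68
v^0.45 = 26100^0.45 = 97.16
g^-0.24 = 9.81^-0.24 = 0.5781
D = 1.04 × 15.68 × 97.16 × 0.5781 = 915.9 m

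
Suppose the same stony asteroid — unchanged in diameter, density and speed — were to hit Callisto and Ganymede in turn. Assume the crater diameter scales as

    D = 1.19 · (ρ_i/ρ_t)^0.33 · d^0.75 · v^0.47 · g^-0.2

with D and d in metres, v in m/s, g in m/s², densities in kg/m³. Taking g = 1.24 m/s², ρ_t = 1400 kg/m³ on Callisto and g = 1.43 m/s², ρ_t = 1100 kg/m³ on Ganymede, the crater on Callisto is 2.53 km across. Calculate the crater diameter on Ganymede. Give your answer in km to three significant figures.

D ≈ 2.66 km

The impactor-only factors (d, v, ρ_i) cancel in the ratio, leaving D_Ganymede/D_Callisto = (g_Ganymede/g_Callisto)^-0.2 · (ρ_t,Callisto/ρ_t,Ganymede)^0.33.
(1.43/1.24)^-0.2 = 1.153^-0.2 = 0.9719
(1400/1100)^0.33 = 1.273^0.33 = 1.083
Ratio = 0.9719 × 1.083 = 1.053
D_Ganymede = 1.053 × 2.53 km = 2.66 km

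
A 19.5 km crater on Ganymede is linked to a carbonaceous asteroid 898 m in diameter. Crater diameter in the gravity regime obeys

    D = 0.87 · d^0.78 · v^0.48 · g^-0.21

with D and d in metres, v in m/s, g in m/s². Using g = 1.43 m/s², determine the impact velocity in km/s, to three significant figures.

v ≈ 21.5 km/s

Rearranging for v: v = [D / (0.87 · 898^0.78 · 1.43^-0.21)]^(1/0.48).
D = 19500 m.
898^0.78 = 201.2
1.43^-0.21 = 0.9276
Denominator = 0.87 × 201.2 × 0.9276 = 162.4
D / 162.4 = 19500 / 162.4 = 120.1
v = 120.1^(1/0.48) = 120.1^2.0833 = 21494 m/s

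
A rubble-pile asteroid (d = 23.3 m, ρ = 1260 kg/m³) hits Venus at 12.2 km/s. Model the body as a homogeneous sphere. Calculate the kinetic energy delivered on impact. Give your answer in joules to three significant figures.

v = 12200 m/s.
Mass m = (π/6) ρ d³ = (π/6) × 1260 × (23.3)³ = 8.345 × 10^6 kg
E = ½ m v² = 0.5 × 8.345 × 10^6 × (12200)² = 6.210 × 10^14 J

E ≈ 6.21 × 10^14 J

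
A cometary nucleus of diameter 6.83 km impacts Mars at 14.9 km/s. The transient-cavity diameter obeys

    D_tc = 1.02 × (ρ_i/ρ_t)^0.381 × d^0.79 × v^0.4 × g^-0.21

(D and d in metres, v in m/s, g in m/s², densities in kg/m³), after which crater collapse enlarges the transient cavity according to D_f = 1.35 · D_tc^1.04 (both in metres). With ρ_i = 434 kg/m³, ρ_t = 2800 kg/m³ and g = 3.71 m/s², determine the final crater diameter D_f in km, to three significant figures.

D_f ≈ 38.1 km

In SI: d = 6830 m, v = 14900 m/s.
(ρ_i/ρ_t)^0.381 = (434/2800)^0.381 = 0.4915
d^0.79 = 6830^0.79 = 1070
v^0.4 = 14900^0.4 = 46.70
g^-0.21 = 3.71^-0.21 = 0.7593
D_tc = 1.02 × 0.4915 × 1070 × 46.70 × 0.7593 = 19020 m
D_f = 1.35 × (19020)^1.04 = 38081 m
     = 38.08 km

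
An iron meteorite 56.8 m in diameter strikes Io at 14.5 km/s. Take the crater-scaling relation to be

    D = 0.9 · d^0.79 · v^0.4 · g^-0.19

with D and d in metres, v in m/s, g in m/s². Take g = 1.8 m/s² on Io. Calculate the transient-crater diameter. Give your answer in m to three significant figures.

D ≈ 904 m

In SI units: v = 14500 m/s.
d^0.79 = 56.8^0.79 = 24.32
v^0.4 = 14500^0.4 = 46.19
g^-0.19 = 1.8^-0.19 = 0.8943
D = 0.9 × 24.32 × 46.19 × 0.8943 = 904.1 m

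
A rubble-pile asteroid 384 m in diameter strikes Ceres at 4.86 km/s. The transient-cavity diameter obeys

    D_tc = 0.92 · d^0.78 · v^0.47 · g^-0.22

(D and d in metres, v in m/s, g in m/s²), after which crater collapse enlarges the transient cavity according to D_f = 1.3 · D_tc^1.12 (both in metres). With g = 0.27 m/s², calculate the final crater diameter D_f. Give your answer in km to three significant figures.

D_f ≈ 25.8 km

v = 4860 m/s.
d^0.78 = 384^0.78 = 103.7
v^0.47 = 4860^0.47 = 54.04
g^-0.22 = 0.27^-0.22 = 1.334
D_tc = 0.92 × 103.7 × 54.04 × 1.334 = 6878 m
D_f = 1.3 × (6878)^1.12 = 25817 m
     = 25.82 km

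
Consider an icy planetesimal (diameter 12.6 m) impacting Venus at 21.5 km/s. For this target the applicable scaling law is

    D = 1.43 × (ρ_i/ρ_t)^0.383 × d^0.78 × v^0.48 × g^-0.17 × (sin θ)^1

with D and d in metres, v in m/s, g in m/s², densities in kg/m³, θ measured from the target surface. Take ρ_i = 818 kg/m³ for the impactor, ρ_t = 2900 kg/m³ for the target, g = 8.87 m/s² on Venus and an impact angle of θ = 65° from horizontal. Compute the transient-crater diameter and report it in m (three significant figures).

D ≈ 477 m

In SI units: v = 21500 m/s.
(ρ_i/ρ_t)^0.383 = (818/2900)^0.383 = 0.6159
d^0.78 = 12.6^0.78 = 7.216
v^0.48 = 21500^0.48 = 120.1
g^-0.17 = 8.87^-0.17 = 0.6900
(sin 65°)^1 = 0.9063^1 = 0.9063
D = 1.43 × 0.6159 × 7.216 × 120.1 × 0.6900 × 0.9063 = 477.3 m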